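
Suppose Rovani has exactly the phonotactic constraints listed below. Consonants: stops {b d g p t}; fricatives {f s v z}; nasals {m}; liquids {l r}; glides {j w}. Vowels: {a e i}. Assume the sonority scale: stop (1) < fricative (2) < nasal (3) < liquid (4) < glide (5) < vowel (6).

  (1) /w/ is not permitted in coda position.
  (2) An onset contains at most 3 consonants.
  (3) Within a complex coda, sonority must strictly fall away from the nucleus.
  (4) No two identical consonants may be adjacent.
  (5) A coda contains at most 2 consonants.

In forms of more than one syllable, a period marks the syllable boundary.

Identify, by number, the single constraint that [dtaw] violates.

[dtaw]: syllable 1 coda contains /w/.
This is a violation of constraint 1: "/w/ is not permitted in coda position."
The remaining constraints (2, 3, 4, 5) are satisfied.

1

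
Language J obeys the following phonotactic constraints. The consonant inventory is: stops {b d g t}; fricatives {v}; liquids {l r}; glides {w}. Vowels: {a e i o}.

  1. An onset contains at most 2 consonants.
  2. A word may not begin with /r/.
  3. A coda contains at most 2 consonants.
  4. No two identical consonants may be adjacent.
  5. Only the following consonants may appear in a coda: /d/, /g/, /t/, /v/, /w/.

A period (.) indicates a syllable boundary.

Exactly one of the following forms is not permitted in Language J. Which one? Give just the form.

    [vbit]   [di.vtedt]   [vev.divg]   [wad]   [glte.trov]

[glte.trov]

[vbit] — σ1 onset /vb/ (2C), coda /t/ ok → permitted
[di.vtedt] — σ1 onset /d/, coda /∅/ ok; σ2 onset /vt/ (2C), coda /dt/ (2C) ok → permitted
[vev.divg] — σ1 onset /v/, coda /v/ ok; σ2 onset /d/, coda /vg/ (2C) ok → permitted
[wad] — σ1 onset /w/, coda /d/ ok → permitted
[glte.trov] — violates constraint 1: syllable 1 onset /glt/ has 3 consonants (> 2) → not permitted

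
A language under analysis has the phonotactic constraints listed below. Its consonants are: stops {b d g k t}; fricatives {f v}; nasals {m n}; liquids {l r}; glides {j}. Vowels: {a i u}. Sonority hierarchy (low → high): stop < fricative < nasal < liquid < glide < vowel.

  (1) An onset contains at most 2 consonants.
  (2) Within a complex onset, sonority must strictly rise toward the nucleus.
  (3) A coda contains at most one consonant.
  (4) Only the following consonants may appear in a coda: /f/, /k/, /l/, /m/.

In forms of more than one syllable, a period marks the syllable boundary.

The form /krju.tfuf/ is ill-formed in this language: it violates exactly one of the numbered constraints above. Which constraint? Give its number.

1

/krju.tfuf/: syllable 1 onset /krj/ has 3 consonants (> 2).
This is a violation of constraint 1: "An onset contains at most 2 consonants."
The remaining constraints (2, 3, 4) are satisfied.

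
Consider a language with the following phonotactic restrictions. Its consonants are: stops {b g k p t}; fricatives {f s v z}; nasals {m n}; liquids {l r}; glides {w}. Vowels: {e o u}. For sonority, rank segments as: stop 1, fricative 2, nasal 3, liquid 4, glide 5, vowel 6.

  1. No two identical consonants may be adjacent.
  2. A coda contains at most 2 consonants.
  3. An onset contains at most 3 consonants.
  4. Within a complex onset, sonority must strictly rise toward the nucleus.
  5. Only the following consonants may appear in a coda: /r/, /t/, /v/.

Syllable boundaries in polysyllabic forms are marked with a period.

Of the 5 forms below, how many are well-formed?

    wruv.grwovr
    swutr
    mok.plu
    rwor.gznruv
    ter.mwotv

2

wruv.grwovr — violates constraint 4: syllable 1 onset /wr/: /w/ (glide, 5) → /r/ (liquid, 4) does not rise → ill-formed
swutr — σ1 onset /sw/ (2→5 rises), coda /tr/ (2C) ok → well-formed
mok.plu — violates constraint 5: syllable 1 coda contains /k/, which is not a licensed coda consonant → ill-formed
rwor.gznruv — violates constraint 3: syllable 2 onset /gznr/ has 4 consonants (> 3) → ill-formed
ter.mwotv — σ1 onset /t/, coda /r/ ok; σ2 onset /mw/ (3→5 rises), coda /tv/ (2C) ok → well-formed
Well-formed: swutr, ter.mwotv → 2.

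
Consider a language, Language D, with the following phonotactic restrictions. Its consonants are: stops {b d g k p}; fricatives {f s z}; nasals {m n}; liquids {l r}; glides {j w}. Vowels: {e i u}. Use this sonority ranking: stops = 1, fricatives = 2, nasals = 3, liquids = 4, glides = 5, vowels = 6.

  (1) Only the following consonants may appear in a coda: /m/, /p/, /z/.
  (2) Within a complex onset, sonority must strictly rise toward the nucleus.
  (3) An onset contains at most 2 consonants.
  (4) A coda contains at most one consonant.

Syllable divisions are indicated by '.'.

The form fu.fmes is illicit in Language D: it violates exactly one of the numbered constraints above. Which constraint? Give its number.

fu.fmes: syllable 2 coda contains /s/, which is not a licensed coda consonant.
This is a violation of constraint 1: "Only the following consonants may appear in a coda: /m/, /p/, /z/."
The remaining constraints (2, 3, 4) are satisfied.

1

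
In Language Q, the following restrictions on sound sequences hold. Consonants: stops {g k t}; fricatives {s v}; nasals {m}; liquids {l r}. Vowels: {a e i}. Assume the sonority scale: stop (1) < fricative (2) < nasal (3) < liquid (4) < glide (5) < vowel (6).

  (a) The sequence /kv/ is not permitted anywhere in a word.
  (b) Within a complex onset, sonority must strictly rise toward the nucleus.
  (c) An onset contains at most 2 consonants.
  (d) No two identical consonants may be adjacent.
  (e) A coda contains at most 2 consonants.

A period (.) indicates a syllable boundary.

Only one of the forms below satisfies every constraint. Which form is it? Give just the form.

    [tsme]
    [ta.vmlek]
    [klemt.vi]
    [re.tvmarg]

[klemt.vi]

[tsme] — violates constraint (c): syllable 1 onset /tsm/ has 3 consonants (> 2) → not permitted
[ta.vmlek] — violates constraint (c): syllable 2 onset /vml/ has 3 consonants (> 2) → not permitted
[klemt.vi] — σ1 onset /kl/ (1→4 rises), coda /mt/ (2C) ok; σ2 onset /v/, coda /∅/ ok → permitted
[re.tvmarg] — violates constraint (c): syllable 2 onset /tvm/ has 3 consonants (> 2) → not permitted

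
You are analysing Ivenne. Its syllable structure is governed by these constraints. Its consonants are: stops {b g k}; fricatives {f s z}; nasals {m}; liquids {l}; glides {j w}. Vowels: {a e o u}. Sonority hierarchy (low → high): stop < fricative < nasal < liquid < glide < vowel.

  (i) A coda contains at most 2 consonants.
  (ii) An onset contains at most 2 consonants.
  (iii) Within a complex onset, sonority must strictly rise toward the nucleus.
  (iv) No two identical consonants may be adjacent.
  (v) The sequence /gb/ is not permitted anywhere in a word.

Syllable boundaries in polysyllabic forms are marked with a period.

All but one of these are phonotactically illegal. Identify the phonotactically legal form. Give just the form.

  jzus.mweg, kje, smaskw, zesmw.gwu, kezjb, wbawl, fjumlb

kje

jzus.mweg — violates constraint (iii): syllable 1 onset /jz/: /j/ (glide, 5) → /z/ (fricative, 2) does not rise → phonotactically illegal
kje — σ1 onset /kj/ (1→5 rises), coda /∅/ ok → phonotactically legal
smaskw — violates constraint (i): syllable 1 coda /skw/ has 3 consonants (> 2) → phonotactically illegal
zesmw.gwu — violates constraint (i): syllable 1 coda /smw/ has 3 consonants (> 2) → phonotactically illegal
kezjb — violates constraint (i): syllable 1 coda /zjb/ has 3 consonants (> 2) → phonotactically illegal
wbawl — violates constraint (iii): syllable 1 onset /wb/: /w/ (glide, 5) → /b/ (stop, 1) does not rise → phonotactically illegal
fjumlb — violates constraint (i): syllable 1 coda /mlb/ has 3 consonants (> 2) → phonotactically illegal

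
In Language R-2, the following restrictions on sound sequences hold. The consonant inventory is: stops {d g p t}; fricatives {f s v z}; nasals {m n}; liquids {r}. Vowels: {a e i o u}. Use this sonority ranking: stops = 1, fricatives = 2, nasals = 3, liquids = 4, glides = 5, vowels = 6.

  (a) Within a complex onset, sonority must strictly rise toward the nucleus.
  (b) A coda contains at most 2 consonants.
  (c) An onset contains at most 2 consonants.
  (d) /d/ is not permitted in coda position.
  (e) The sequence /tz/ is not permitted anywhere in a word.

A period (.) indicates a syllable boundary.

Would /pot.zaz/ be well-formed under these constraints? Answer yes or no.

/pot.zaz/ — violates constraint (e): contains banned sequence /tz/ → ill-formed

no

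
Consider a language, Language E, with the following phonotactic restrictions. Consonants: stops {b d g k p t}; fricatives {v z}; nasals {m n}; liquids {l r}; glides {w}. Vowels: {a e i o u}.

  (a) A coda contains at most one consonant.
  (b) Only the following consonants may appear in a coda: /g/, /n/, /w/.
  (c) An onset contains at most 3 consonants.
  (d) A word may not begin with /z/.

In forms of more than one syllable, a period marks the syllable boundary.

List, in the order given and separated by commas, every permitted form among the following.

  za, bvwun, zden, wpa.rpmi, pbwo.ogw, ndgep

bvwun, wpa.rpmi

za — violates constraint (d): word begins with /z/ → not permitted
bvwun — σ1 onset /bvw/ (3C), coda /n/ ok → permitted
zden — violates constraint (d): word begins with /z/ → not permitted
wpa.rpmi — σ1 onset /wp/ (2C), coda /∅/ ok; σ2 onset /rpm/ (3C), coda /∅/ ok → permitted
pbwo.ogw — violates constraint (a): syllable 2 coda /gw/ has 2 consonants (> 1) → not permitted
ndgep — violates constraint (b): syllable 1 coda contains /p/, which is not a licensed coda consonant → not permitted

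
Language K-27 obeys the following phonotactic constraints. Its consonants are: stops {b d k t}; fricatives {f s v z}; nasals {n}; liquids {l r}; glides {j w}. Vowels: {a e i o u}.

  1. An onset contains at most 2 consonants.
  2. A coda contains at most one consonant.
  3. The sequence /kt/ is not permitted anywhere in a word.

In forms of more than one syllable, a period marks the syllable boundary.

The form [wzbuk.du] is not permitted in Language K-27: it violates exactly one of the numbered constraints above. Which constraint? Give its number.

1

[wzbuk.du]: syllable 1 onset /wzb/ has 3 consonants (> 2).
This is a violation of constraint 1: "An onset contains at most 2 consonants."
The remaining constraints (2, 3) are satisfied.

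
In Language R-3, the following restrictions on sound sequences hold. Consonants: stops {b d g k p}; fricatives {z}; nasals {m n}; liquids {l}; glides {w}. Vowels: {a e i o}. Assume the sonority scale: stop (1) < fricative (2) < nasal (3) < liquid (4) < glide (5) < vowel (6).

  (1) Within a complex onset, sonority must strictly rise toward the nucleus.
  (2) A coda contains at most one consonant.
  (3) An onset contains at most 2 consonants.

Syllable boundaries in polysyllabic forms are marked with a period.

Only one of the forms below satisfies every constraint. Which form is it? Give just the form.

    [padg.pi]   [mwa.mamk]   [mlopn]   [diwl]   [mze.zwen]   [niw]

[niw]

[padg.pi] — violates constraint 2: syllable 1 coda /dg/ has 2 consonants (> 1) → ill-formed
[mwa.mamk] — violates constraint 2: syllable 2 coda /mk/ has 2 consonants (> 1) → ill-formed
[mlopn] — violates constraint 2: syllable 1 coda /pn/ has 2 consonants (> 1) → ill-formed
[diwl] — violates constraint 2: syllable 1 coda /wl/ has 2 consonants (> 1) → ill-formed
[mze.zwen] — violates constraint 1: syllable 1 onset /mz/: /m/ (nasal, 3) → /z/ (fricative, 2) does not rise → ill-formed
[niw] — σ1 onset /n/, coda /w/ ok → well-formed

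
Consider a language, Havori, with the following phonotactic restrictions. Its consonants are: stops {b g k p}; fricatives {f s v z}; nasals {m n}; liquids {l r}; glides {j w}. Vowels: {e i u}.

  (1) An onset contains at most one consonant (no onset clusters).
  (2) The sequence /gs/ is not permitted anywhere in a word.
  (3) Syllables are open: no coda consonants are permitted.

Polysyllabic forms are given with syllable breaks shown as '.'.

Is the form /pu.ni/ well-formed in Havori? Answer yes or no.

/pu.ni/ — σ1 onset /p/, coda /∅/ ok; σ2 onset /n/, coda /∅/ ok → well-formed

yes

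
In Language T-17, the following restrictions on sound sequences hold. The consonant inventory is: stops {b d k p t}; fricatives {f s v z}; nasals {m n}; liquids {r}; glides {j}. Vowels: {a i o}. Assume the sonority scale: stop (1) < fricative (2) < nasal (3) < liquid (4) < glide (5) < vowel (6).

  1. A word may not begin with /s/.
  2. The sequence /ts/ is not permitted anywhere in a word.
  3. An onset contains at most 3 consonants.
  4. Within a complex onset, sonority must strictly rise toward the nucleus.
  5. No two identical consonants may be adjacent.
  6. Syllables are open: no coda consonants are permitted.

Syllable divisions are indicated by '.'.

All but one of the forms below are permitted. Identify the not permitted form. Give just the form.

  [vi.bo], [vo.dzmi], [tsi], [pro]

[vi.bo] — σ1 onset /v/, coda /∅/ ok; σ2 onset /b/, coda /∅/ ok → permitted
[vo.dzmi] — σ1 onset /v/, coda /∅/ ok; σ2 onset /dzm/ (1→2→3 rises), coda /∅/ ok → permitted
[tsi] — violates constraint 2: contains banned sequence /ts/ → not permitted
[pro] — σ1 onset /pr/ (1→4 rises), coda /∅/ ok → permitted

[tsi]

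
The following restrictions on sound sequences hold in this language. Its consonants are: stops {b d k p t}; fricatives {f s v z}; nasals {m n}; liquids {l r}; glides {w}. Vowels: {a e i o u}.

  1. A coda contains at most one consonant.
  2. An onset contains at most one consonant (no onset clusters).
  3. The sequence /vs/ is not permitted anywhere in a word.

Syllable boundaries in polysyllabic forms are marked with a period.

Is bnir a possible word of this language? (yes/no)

no

bnir — violates constraint 2: syllable 1 onset /bn/ has 2 consonants (> 1) → ill-formed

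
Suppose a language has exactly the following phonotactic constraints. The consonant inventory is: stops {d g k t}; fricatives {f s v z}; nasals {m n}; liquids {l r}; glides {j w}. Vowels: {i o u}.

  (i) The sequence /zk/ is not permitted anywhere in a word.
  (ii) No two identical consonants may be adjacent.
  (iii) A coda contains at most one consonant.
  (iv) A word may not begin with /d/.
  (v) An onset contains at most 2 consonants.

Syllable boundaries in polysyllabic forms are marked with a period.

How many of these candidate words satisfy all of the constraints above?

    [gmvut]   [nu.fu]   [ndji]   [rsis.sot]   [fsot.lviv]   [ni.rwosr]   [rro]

[gmvut] — violates constraint (v): syllable 1 onset /gmv/ has 3 consonants (> 2) → phonotactically illegal
[nu.fu] — σ1 onset /n/, coda /∅/ ok; σ2 onset /f/, coda /∅/ ok → phonotactically legal
[ndji] — violates constraint (v): syllable 1 onset /ndj/ has 3 consonants (> 2) → phonotactically illegal
[rsis.sot] — violates constraint (ii): adjacent identical consonants /ss/ → phonotactically illegal
[fsot.lviv] — σ1 onset /fs/ (2C), coda /t/ ok; σ2 onset /lv/ (2C), coda /v/ ok → phonotactically legal
[ni.rwosr] — violates constraint (iii): syllable 2 coda /sr/ has 2 consonants (> 1) → phonotactically illegal
[rro] — violates constraint (ii): adjacent identical consonants /rr/ → phonotactically illegal
Phonotactically legal: [nu.fu], [fsot.lviv] → 2.

2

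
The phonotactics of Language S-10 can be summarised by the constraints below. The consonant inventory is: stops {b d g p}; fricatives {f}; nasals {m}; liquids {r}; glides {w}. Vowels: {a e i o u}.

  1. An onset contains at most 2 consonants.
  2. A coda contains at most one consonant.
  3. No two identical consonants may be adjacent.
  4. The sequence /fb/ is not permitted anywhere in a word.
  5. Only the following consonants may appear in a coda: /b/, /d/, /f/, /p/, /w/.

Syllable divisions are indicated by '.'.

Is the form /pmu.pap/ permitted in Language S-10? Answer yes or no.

/pmu.pap/ — σ1 onset /pm/ (2C), coda /∅/ ok; σ2 onset /p/, coda /p/ ok → permitted

yes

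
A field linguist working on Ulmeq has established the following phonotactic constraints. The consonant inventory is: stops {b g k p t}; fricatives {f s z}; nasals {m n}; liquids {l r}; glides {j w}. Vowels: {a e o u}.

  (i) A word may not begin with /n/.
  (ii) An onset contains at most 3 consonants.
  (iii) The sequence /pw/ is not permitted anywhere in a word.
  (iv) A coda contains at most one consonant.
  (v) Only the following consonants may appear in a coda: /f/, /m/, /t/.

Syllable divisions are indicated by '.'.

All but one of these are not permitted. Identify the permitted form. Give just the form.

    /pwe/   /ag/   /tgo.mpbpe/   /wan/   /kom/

/kom/

/pwe/ — violates constraint (iii): contains banned sequence /pw/ → not permitted
/ag/ — violates constraint (v): syllable 1 coda contains /g/, which is not a licensed coda consonant → not permitted
/tgo.mpbpe/ — violates constraint (ii): syllable 2 onset /mpbp/ has 4 consonants (> 3) → not permitted
/wan/ — violates constraint (v): syllable 1 coda contains /n/, which is not a licensed coda consonant → not permitted
/kom/ — σ1 onset /k/, coda /m/ ok → permitted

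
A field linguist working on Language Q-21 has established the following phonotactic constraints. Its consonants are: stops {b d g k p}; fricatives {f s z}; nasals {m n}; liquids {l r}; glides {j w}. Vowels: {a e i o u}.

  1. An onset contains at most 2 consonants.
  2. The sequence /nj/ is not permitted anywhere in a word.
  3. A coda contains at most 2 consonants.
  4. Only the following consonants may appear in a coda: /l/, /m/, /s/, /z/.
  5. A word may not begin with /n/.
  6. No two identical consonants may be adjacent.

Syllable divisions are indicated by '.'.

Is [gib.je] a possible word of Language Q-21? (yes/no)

[gib.je] — violates constraint 4: syllable 1 coda contains /b/, which is not a licensed coda consonant → not permitted

no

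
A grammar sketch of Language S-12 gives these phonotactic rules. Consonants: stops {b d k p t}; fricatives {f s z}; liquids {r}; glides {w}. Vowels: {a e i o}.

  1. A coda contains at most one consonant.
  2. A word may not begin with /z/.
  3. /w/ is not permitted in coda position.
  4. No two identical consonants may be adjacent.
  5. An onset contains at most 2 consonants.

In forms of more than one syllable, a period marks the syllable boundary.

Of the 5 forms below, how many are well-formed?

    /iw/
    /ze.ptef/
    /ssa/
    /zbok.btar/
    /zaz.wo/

0

/iw/ — violates constraint 3: syllable 1 coda contains /w/ → ill-formed
/ze.ptef/ — violates constraint 2: word begins with /z/ → ill-formed
/ssa/ — violates constraint 4: adjacent identical consonants /ss/ → ill-formed
/zbok.btar/ — violates constraint 2: word begins with /z/ → ill-formed
/zaz.wo/ — violates constraint 2: word begins with /z/ → ill-formed
No form is well-formed → 0.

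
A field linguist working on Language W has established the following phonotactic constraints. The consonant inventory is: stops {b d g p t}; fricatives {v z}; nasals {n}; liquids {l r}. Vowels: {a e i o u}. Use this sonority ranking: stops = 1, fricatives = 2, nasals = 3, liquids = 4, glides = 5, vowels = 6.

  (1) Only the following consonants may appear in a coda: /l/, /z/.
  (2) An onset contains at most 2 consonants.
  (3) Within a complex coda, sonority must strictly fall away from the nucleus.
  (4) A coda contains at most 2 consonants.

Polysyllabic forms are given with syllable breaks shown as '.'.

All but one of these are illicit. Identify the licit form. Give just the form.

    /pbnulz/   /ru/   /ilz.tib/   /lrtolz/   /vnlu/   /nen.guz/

/pbnulz/ — violates constraint 2: syllable 1 onset /pbn/ has 3 consonants (> 2) → illicit
/ru/ — σ1 onset /r/, coda /∅/ ok → licit
/ilz.tib/ — violates constraint 1: syllable 2 coda contains /b/, which is not a licensed coda consonant → illicit
/lrtolz/ — violates constraint 2: syllable 1 onset /lrt/ has 3 consonants (> 2) → illicit
/vnlu/ — violates constraint 2: syllable 1 onset /vnl/ has 3 consonants (> 2) → illicit
/nen.guz/ — violates constraint 1: syllable 1 coda contains /n/, which is not a licensed coda consonant → illicit

/ru/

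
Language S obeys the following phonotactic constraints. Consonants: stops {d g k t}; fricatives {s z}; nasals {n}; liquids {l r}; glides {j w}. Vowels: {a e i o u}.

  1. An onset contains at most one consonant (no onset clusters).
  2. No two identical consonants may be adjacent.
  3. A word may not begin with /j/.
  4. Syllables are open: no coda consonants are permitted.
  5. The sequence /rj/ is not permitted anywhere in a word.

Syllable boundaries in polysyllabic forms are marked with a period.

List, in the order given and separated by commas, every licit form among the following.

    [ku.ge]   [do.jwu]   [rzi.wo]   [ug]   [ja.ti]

[ku.ge] — σ1 onset /k/, coda /∅/ ok; σ2 onset /g/, coda /∅/ ok → licit
[do.jwu] — violates constraint 1: syllable 2 onset /jw/ has 2 consonants (> 1) → illicit
[rzi.wo] — violates constraint 1: syllable 1 onset /rz/ has 2 consonants (> 1) → illicit
[ug] — violates constraint 4: syllable 1 coda /g/ has 1 consonant (> 0) → illicit
[ja.ti] — violates constraint 3: word begins with /j/ → illicit

[ku.ge]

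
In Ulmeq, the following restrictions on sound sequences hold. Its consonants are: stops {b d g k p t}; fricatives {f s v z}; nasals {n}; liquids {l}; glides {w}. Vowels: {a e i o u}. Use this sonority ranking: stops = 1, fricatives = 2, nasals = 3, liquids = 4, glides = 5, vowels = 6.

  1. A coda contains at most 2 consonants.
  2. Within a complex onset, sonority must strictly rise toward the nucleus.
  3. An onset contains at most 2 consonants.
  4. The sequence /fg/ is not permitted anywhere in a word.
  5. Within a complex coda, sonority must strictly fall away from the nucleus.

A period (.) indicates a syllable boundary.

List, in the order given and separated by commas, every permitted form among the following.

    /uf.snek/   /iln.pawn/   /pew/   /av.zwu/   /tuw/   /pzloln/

/uf.snek/, /iln.pawn/, /pew/, /av.zwu/, /tuw/

/uf.snek/ — σ1 onset /∅/, coda /f/ ok; σ2 onset /sn/ (2→3 rises), coda /k/ ok → permitted
/iln.pawn/ — σ1 onset /∅/, coda /ln/ (4→3 falls) ok; σ2 onset /p/, coda /wn/ (5→3 falls) ok → permitted
/pew/ — σ1 onset /p/, coda /w/ ok → permitted
/av.zwu/ — σ1 onset /∅/, coda /v/ ok; σ2 onset /zw/ (2→5 rises), coda /∅/ ok → permitted
/tuw/ — σ1 onset /t/, coda /w/ ok → permitted
/pzloln/ — violates constraint 3: syllable 1 onset /pzl/ has 3 consonants (> 2) → not permitted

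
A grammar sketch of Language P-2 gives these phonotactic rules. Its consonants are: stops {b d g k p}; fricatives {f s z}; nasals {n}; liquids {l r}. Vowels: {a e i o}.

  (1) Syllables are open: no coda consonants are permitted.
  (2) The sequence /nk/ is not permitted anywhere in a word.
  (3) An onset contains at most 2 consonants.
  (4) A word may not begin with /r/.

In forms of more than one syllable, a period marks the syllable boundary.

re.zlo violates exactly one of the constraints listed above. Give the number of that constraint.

4

re.zlo: word begins with /r/.
This is a violation of constraint 4: "A word may not begin with /r/."
The remaining constraints (1, 2, 3) are satisfied.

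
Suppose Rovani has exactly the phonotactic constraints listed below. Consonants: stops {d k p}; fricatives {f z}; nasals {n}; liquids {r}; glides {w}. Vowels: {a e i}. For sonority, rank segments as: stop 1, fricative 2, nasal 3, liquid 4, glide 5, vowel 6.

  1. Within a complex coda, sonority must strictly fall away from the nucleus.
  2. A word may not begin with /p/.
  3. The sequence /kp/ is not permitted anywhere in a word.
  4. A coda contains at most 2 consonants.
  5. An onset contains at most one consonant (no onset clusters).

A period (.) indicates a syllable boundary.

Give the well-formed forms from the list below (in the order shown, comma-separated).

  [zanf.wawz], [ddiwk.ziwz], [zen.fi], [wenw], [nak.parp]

[zanf.wawz], [zen.fi]

[zanf.wawz] — σ1 onset /z/, coda /nf/ (3→2 falls) ok; σ2 onset /w/, coda /wz/ (5→2 falls) ok → well-formed
[ddiwk.ziwz] — violates constraint 5: syllable 1 onset /dd/ has 2 consonants (> 1) → ill-formed
[zen.fi] — σ1 onset /z/, coda /n/ ok; σ2 onset /f/, coda /∅/ ok → well-formed
[wenw] — violates constraint 1: syllable 1 coda /nw/: /n/ (nasal, 3) → /w/ (glide, 5) does not fall → ill-formed
[nak.parp] — violates constraint 3: contains banned sequence /kp/ → ill-formed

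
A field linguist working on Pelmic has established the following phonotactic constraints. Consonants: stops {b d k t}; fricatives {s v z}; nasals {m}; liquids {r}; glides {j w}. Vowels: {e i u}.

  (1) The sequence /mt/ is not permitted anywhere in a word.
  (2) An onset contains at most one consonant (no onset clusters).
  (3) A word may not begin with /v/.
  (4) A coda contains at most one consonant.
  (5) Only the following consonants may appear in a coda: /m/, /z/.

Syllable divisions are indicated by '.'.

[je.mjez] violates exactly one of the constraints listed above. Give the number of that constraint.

2

[je.mjez]: syllable 2 onset /mj/ has 2 consonants (> 1).
This is a violation of constraint 2: "An onset contains at most one consonant (no onset clusters)."
The remaining constraints (1, 3, 4, 5) are satisfied.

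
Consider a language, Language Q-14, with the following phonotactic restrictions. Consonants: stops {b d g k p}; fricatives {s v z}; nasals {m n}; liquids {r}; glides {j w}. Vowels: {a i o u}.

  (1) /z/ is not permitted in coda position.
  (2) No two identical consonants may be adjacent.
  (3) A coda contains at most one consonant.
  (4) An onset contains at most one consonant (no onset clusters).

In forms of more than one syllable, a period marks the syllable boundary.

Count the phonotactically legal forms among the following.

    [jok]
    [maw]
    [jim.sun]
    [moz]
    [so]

[jok] — σ1 onset /j/, coda /k/ ok → phonotactically legal
[maw] — σ1 onset /m/, coda /w/ ok → phonotactically legal
[jim.sun] — σ1 onset /j/, coda /m/ ok; σ2 onset /s/, coda /n/ ok → phonotactically legal
[moz] — violates constraint 1: syllable 1 coda contains /z/ → phonotactically illegal
[so] — σ1 onset /s/, coda /∅/ ok → phonotactically legal
Phonotactically legal: [jok], [maw], [jim.sun], [so] → 4.

4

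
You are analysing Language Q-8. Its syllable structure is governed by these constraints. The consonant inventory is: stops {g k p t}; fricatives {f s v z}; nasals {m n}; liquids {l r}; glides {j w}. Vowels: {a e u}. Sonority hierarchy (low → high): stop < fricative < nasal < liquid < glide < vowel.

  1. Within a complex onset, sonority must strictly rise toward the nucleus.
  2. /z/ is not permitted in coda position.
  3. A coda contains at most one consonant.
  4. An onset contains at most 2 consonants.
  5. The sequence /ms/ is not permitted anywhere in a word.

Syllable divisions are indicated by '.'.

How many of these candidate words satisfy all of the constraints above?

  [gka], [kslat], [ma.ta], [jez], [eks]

1

[gka] — violates constraint 1: syllable 1 onset /gk/: /g/ (stop, 1) → /k/ (stop, 1) does not rise → not permitted
[kslat] — violates constraint 4: syllable 1 onset /ksl/ has 3 consonants (> 2) → not permitted
[ma.ta] — σ1 onset /m/, coda /∅/ ok; σ2 onset /t/, coda /∅/ ok → permitted
[jez] — violates constraint 2: syllable 1 coda contains /z/ → not permitted
[eks] — violates constraint 3: syllable 1 coda /ks/ has 2 consonants (> 1) → not permitted
Permitted: [ma.ta] → 1.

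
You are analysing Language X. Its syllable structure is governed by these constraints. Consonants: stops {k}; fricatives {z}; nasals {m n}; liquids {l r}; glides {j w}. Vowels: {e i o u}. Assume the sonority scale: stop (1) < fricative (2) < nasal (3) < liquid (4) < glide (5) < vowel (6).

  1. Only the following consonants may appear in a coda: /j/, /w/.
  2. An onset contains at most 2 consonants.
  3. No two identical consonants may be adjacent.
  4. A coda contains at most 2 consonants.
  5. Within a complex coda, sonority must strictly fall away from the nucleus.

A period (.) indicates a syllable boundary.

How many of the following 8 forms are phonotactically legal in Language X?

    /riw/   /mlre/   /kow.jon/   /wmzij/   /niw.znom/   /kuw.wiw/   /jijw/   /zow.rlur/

/riw/ — σ1 onset /r/, coda /w/ ok → phonotactically legal
/mlre/ — violates constraint 2: syllable 1 onset /mlr/ has 3 consonants (> 2) → phonotactically illegal
/kow.jon/ — violates constraint 1: syllable 2 coda contains /n/, which is not a licensed coda consonant → phonotactically illegal
/wmzij/ — violates constraint 2: syllable 1 onset /wmz/ has 3 consonants (> 2) → phonotactically illegal
/niw.znom/ — violates constraint 1: syllable 2 coda contains /m/, which is not a licensed coda consonant → phonotactically illegal
/kuw.wiw/ — violates constraint 3: adjacent identical consonants /ww/ → phonotactically illegal
/jijw/ — violates constraint 5: syllable 1 coda /jw/: /j/ (glide, 5) → /w/ (glide, 5) does not fall → phonotactically illegal
/zow.rlur/ — violates constraint 1: syllable 2 coda contains /r/, which is not a licensed coda consonant → phonotactically illegal
Phonotactically legal: /riw/ → 1.

1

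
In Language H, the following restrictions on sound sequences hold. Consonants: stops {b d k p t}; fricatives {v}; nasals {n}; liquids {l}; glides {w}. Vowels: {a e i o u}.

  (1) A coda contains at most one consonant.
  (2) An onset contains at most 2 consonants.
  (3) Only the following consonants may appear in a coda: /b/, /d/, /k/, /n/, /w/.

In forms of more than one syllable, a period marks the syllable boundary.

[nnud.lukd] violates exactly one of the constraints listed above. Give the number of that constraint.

1

[nnud.lukd]: syllable 2 coda /kd/ has 2 consonants (> 1).
This is a violation of constraint 1: "A coda contains at most one consonant."
The remaining constraints (2, 3) are satisfied.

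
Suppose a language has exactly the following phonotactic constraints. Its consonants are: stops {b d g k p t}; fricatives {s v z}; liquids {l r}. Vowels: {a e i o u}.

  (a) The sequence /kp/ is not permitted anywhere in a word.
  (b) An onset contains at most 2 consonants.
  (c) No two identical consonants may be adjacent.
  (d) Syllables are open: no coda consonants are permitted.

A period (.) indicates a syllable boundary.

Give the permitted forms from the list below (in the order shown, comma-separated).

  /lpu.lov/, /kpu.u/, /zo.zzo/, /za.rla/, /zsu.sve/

/za.rla/, /zsu.sve/

/lpu.lov/ — violates constraint (d): syllable 2 coda /v/ has 1 consonant (> 0) → not permitted
/kpu.u/ — violates constraint (a): contains banned sequence /kp/ → not permitted
/zo.zzo/ — violates constraint (c): adjacent identical consonants /zz/ → not permitted
/za.rla/ — σ1 onset /z/, coda /∅/ ok; σ2 onset /rl/ (2C), coda /∅/ ok → permitted
/zsu.sve/ — σ1 onset /zs/ (2C), coda /∅/ ok; σ2 onset /sv/ (2C), coda /∅/ ok → permitted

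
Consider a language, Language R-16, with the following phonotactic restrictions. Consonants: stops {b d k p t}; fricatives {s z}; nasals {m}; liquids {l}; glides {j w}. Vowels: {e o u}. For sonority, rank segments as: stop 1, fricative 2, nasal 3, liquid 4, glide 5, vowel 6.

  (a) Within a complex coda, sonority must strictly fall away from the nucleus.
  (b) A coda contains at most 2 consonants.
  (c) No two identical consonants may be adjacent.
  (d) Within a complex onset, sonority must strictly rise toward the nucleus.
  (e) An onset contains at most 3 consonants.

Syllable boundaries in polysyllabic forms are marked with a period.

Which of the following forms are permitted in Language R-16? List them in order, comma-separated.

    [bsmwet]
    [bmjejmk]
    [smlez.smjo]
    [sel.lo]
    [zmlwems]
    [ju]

[smlez.smjo], [ju]

[bsmwet] — violates constraint (e): syllable 1 onset /bsmw/ has 4 consonants (> 3) → not permitted
[bmjejmk] — violates constraint (b): syllable 1 coda /jmk/ has 3 consonants (> 2) → not permitted
[smlez.smjo] — σ1 onset /sml/ (2→3→4 rises), coda /z/ ok; σ2 onset /smj/ (2→3→5 rises), coda /∅/ ok → permitted
[sel.lo] — violates constraint (c): adjacent identical consonants /ll/ → not permitted
[zmlwems] — violates constraint (e): syllable 1 onset /zmlw/ has 4 consonants (> 3) → not permitted
[ju] — σ1 onset /j/, coda /∅/ ok → permitted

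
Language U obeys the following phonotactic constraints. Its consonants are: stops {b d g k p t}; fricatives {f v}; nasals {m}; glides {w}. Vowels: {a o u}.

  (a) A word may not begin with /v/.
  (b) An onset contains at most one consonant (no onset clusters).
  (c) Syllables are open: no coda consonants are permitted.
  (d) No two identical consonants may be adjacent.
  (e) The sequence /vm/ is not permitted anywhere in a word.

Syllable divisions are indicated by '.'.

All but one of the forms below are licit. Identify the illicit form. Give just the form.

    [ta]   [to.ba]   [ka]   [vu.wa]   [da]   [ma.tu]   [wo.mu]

[vu.wa]

[ta] — σ1 onset /t/, coda /∅/ ok → licit
[to.ba] — σ1 onset /t/, coda /∅/ ok; σ2 onset /b/, coda /∅/ ok → licit
[ka] — σ1 onset /k/, coda /∅/ ok → licit
[vu.wa] — violates constraint (a): word begins with /v/ → illicit
[da] — σ1 onset /d/, coda /∅/ ok → licit
[ma.tu] — σ1 onset /m/, coda /∅/ ok; σ2 onset /t/, coda /∅/ ok → licit
[wo.mu] — σ1 onset /w/, coda /∅/ ok; σ2 onset /m/, coda /∅/ ok → licit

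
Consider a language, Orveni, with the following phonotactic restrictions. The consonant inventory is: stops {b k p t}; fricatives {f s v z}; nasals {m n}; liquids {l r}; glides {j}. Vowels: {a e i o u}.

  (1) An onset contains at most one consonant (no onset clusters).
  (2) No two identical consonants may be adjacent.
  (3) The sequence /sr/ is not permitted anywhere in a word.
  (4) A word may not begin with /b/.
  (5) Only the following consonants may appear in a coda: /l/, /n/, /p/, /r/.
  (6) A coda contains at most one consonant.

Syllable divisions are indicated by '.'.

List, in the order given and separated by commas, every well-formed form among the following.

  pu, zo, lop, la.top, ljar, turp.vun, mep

pu, zo, lop, la.top, mep

pu — σ1 onset /p/, coda /∅/ ok → well-formed
zo — σ1 onset /z/, coda /∅/ ok → well-formed
lop — σ1 onset /l/, coda /p/ ok → well-formed
la.top — σ1 onset /l/, coda /∅/ ok; σ2 onset /t/, coda /p/ ok → well-formed
ljar — violates constraint 1: syllable 1 onset /lj/ has 2 consonants (> 1) → ill-formed
turp.vun — violates constraint 6: syllable 1 coda /rp/ has 2 consonants (> 1) → ill-formed
mep — σ1 onset /m/, coda /p/ ok → well-formed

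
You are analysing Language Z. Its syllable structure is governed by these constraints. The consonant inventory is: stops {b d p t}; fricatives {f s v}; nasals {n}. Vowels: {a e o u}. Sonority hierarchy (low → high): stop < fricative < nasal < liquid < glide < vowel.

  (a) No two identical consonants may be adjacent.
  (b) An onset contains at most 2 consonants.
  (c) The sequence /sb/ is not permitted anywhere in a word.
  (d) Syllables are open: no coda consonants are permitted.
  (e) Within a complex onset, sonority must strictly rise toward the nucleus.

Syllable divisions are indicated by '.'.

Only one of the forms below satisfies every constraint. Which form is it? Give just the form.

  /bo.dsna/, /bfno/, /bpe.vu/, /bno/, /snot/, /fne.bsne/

/bno/

/bo.dsna/ — violates constraint (b): syllable 2 onset /dsn/ has 3 consonants (> 2) → ill-formed
/bfno/ — violates constraint (b): syllable 1 onset /bfn/ has 3 consonants (> 2) → ill-formed
/bpe.vu/ — violates constraint (e): syllable 1 onset /bp/: /b/ (stop, 1) → /p/ (stop, 1) does not rise → ill-formed
/bno/ — σ1 onset /bn/ (1→3 rises), coda /∅/ ok → well-formed
/snot/ — violates constraint (d): syllable 1 coda /t/ has 1 consonant (> 0) → ill-formed
/fne.bsne/ — violates constraint (b): syllable 2 onset /bsn/ has 3 consonants (> 2) → ill-formed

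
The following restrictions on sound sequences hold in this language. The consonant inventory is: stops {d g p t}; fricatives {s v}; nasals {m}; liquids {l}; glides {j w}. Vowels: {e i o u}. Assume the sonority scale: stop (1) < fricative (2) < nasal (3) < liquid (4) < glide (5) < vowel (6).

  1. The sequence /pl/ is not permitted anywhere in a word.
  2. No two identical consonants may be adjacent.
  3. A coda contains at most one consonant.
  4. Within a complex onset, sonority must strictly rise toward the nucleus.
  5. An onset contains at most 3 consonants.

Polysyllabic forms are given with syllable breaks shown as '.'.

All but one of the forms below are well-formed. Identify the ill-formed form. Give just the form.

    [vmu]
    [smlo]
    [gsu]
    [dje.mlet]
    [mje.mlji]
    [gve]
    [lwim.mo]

[lwim.mo]

[vmu] — σ1 onset /vm/ (2→3 rises), coda /∅/ ok → well-formed
[smlo] — σ1 onset /sml/ (2→3→4 rises), coda /∅/ ok → well-formed
[gsu] — σ1 onset /gs/ (1→2 rises), coda /∅/ ok → well-formed
[dje.mlet] — σ1 onset /dj/ (1→5 rises), coda /∅/ ok; σ2 onset /ml/ (3→4 rises), coda /t/ ok → well-formed
[mje.mlji] — σ1 onset /mj/ (3→5 rises), coda /∅/ ok; σ2 onset /mlj/ (3→4→5 rises), coda /∅/ ok → well-formed
[gve] — σ1 onset /gv/ (1→2 rises), coda /∅/ ok → well-formed
[lwim.mo] — violates constraint 2: adjacent identical consonants /mm/ → ill-formed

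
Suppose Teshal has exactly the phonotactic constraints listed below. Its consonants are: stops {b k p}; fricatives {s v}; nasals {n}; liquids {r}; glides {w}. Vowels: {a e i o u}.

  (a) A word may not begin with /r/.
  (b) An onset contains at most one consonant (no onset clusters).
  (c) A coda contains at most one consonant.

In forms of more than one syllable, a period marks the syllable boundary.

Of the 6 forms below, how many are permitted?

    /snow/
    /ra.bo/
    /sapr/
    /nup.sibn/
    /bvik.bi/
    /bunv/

0

/snow/ — violates constraint (b): syllable 1 onset /sn/ has 2 consonants (> 1) → not permitted
/ra.bo/ — violates constraint (a): word begins with /r/ → not permitted
/sapr/ — violates constraint (c): syllable 1 coda /pr/ has 2 consonants (> 1) → not permitted
/nup.sibn/ — violates constraint (c): syllable 2 coda /bn/ has 2 consonants (> 1) → not permitted
/bvik.bi/ — violates constraint (b): syllable 1 onset /bv/ has 2 consonants (> 1) → not permitted
/bunv/ — violates constraint (c): syllable 1 coda /nv/ has 2 consonants (> 1) → not permitted
No form is permitted → 0.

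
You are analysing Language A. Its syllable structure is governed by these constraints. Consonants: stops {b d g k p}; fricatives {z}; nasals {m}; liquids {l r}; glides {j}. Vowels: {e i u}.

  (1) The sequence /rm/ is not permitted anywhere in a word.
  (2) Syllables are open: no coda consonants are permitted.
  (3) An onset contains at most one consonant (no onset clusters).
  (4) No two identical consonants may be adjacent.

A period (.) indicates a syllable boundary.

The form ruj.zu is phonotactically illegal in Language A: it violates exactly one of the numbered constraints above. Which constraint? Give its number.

ruj.zu: syllable 1 coda /j/ has 1 consonant (> 0).
This is a violation of constraint 2: "Syllables are open: no coda consonants are permitted."
The remaining constraints (1, 3, 4) are satisfied.

2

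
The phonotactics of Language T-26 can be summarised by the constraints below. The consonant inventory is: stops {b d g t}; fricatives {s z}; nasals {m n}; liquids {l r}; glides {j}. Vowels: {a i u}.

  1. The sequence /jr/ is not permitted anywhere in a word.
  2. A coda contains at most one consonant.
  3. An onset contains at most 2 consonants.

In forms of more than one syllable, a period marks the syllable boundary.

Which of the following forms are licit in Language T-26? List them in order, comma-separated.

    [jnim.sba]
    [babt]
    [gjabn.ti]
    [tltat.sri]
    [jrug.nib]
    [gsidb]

[jnim.sba] — σ1 onset /jn/ (2C), coda /m/ ok; σ2 onset /sb/ (2C), coda /∅/ ok → licit
[babt] — violates constraint 2: syllable 1 coda /bt/ has 2 consonants (> 1) → illicit
[gjabn.ti] — violates constraint 2: syllable 1 coda /bn/ has 2 consonants (> 1) → illicit
[tltat.sri] — violates constraint 3: syllable 1 onset /tlt/ has 3 consonants (> 2) → illicit
[jrug.nib] — violates constraint 1: contains banned sequence /jr/ → illicit
[gsidb] — violates constraint 2: syllable 1 coda /db/ has 2 consonants (> 1) → illicit

[jnim.sba]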